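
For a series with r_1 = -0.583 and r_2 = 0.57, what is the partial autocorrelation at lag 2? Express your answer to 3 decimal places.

φ_{22} = (r_2 − r_1²) / (1 − r_1²)
r_1² = (-0.583)² = 0.339889
Numerator = 0.57 − 0.3399 = 0.2301; denominator = 1 − 0.3399 = 0.6601
φ_{22} = 0.2301 / 0.6601 = 0.349

0.349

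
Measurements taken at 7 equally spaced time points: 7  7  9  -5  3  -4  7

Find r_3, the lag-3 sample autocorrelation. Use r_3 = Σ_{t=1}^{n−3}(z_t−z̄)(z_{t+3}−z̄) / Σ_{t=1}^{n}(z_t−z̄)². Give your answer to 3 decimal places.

-0.527

Mean z̄ = (7 + 7 + 9 − 5 + 3 − 4 + 7)/7 = 3.4286
Deviations from mean: 3.5714, 3.5714, 5.5714, -8.4286, -0.4286, -7.4286, 3.5714
Σ(z_t−z̄)(z_{t+3}−z̄) = (-30.1020) + (-1.5306) + (-41.3878) + (-30.1020) = -103.1224
Denominator Σ(z_t−z̄)² = 195.7143
r_3 = -103.1224 / 195.7143 = -0.527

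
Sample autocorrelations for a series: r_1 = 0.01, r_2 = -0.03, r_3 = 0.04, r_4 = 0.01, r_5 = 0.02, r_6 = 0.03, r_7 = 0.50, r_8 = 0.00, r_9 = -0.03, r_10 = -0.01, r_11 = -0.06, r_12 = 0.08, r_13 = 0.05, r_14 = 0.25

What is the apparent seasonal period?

7

The largest autocorrelation is r_7 = 0.50, with a weaker echo at lag 14 (0.25); the remaining lags stay at or below 0.08.
The dominant spike at lag 7 indicates a seasonal period of 7.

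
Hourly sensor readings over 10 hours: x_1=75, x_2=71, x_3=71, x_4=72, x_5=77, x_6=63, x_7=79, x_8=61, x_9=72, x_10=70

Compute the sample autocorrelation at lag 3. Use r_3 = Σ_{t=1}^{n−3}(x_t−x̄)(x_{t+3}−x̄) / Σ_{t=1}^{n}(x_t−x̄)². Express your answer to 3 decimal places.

-0.229

Mean x̄ = (75 + 71 + 71 + 72 + 77 + 63 + 79 + 61 + 72 + 70)/10 = 71.1000
Numerator Σ_{t=1}^{7}(x_t−x̄)(x_{t+3}−x̄) = -64.7300
Denominator Σ(x_t−x̄)² = 282.9000
r_3 = -64.7300 / 282.9000 = -0.229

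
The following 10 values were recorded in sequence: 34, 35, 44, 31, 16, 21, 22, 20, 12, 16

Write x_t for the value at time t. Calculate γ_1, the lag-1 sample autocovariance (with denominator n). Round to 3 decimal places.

Mean x̄ = (34 + 35 + 44 + 31 + 16 + 21 + 22 + 20 + 12 + 16)/10 = 25.1000
Σ_{t=1}^{9}(x_t−x̄)(x_{t+1}−x̄) = 584.8900
γ_1 = 584.8900 / 10 = 58.489

58.489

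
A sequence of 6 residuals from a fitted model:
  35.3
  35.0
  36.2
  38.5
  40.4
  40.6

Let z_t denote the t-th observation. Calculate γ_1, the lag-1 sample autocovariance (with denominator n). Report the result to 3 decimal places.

Mean z̄ = (35.3 + 35.0 + 36.2 + 38.5 + 40.4 + 40.6)/6 = 37.6667
Σ_{t=1}^{5}(z_t−z̄)(z_{t+1}−z̄) = 19.2956
γ_1 = 19.2956 / 6 = 3.216

3.216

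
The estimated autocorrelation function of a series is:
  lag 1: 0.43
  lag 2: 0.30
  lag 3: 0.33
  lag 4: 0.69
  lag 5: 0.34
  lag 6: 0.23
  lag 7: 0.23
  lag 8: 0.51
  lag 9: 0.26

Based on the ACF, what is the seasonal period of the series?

The largest autocorrelation is r_4 = 0.69, with a weaker echo at lag 8 (0.51); the remaining lags stay at or below 0.43. The elevated value at lag 1 (0.43), dropping to 0.30 at lag 2, reflects decaying short-term dependence rather than seasonality.
The dominant spike at lag 4 indicates a seasonal period of 4.

4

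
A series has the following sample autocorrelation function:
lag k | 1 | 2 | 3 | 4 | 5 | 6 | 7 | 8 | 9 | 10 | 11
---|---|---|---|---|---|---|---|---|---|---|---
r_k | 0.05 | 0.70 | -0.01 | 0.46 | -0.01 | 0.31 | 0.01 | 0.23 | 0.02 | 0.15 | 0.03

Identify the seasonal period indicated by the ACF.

The largest autocorrelation is r_2 = 0.70, with weaker echoes at lags 4 (0.46), 6 (0.31), 8 (0.23) and 10 (0.15); the remaining lags stay at or below 0.05.
The dominant spike at lag 2 indicates a seasonal period of 2.

2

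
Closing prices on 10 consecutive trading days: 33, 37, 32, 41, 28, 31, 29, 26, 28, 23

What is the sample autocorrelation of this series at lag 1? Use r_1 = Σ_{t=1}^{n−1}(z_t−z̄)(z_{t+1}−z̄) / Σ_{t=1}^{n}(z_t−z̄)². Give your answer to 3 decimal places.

Mean z̄ = (33 + 37 + 32 + 41 + 28 + 31 + 29 + 26 + 28 + 23)/10 = 30.8000
Numerator Σ_{t=1}^{9}(z_t−z̄)(z_{t+1}−z̄) = 47.7600
Denominator Σ(z_t−z̄)² = 251.6000
r_1 = 47.7600 / 251.6000 = 0.190

0.190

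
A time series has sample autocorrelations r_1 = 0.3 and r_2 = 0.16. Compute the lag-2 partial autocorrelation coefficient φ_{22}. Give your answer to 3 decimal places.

φ_{22} = (r_2 − r_1²) / (1 − r_1²)
r_1² = (0.3)² = 0.09
Numerator = 0.16 − 0.0900 = 0.0700; denominator = 1 − 0.0900 = 0.9100
φ_{22} = 0.0700 / 0.9100 = 0.077

0.077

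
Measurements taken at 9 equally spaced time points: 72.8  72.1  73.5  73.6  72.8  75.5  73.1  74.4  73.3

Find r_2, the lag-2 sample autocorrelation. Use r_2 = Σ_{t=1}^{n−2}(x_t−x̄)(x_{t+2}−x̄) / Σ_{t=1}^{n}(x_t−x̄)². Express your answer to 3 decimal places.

Mean x̄ = (72.8 + 72.1 + 73.5 + 73.6 + 72.8 + 75.5 + 73.1 + 74.4 + 73.3)/9 = 73.4556
Σ(x_t−x̄)(x_{t+2}−x̄) = (-0.0291) + (-0.1958) + (-0.0291) + (0.2953) + (0.2331) + (1.9309) + (0.0553) = 2.2605
Denominator Σ(x_t−x̄)² = 7.9422
r_2 = 2.2605 / 7.9422 = 0.285

0.285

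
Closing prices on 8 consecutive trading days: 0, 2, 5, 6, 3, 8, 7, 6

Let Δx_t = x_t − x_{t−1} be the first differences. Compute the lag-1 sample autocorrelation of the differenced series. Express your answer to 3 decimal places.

-0.402

First differences Δx: 2, 3, 1, -3, 5, -1, -1
Mean of differences = 0.8571
Numerator Σ(Δx_t−Δx̄)(Δx_{t+1}−Δx̄) = -18.0204
Denominator Σ(Δx_t−Δx̄)² = 44.8571
r_1(Δx) = -18.0204 / 44.8571 = -0.402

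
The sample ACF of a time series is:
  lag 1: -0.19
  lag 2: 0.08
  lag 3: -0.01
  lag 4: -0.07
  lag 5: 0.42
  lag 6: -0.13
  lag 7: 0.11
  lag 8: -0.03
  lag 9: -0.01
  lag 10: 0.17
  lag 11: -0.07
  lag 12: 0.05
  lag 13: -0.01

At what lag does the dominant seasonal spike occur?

5

The largest autocorrelation is r_5 = 0.42, with a weaker echo at lag 10 (0.17); the remaining lags stay at or below 0.11.
The dominant spike at lag 5 indicates a seasonal period of 5.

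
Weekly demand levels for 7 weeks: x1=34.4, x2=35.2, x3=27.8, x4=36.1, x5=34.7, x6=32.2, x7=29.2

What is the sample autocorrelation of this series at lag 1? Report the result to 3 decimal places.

-0.284

Mean x̄ = (34.4 + 35.2 + 27.8 + 36.1 + 34.7 + 32.2 + 29.2)/7 = 32.8000
Deviations from mean: 1.6000, 2.4000, -5.0000, 3.3000, 1.9000, -0.6000, -3.6000
Σ(x_t−x̄)(x_{t+1}−x̄) = (3.8400) + (-12.0000) + (-16.5000) + (6.2700) + (-1.1400) + (2.1600) = -17.3700
Denominator Σ(x_t−x̄)² = 61.1400
r_1 = -17.3700 / 61.1400 = -0.284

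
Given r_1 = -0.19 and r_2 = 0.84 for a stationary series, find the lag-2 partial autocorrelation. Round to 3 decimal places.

0.834

φ_{22} = (r_2 − r_1²) / (1 − r_1²)
r_1² = (-0.19)² = 0.0361
Numerator = 0.84 − 0.0361 = 0.8039; denominator = 1 − 0.0361 = 0.9639
φ_{22} = 0.8039 / 0.9639 = 0.834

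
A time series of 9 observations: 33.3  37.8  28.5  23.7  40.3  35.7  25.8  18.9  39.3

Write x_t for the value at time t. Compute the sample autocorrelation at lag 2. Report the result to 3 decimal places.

-0.568

Mean x̄ = (33.3 + 37.8 + 28.5 + 23.7 + 40.3 + 35.7 + 25.8 + 18.9 + 39.3)/9 = 31.4778
Numerator Σ_{t=1}^{7}(x_t−x̄)(x_{t+2}−x̄) = -261.3188
Denominator Σ(x_t−x̄)² = 459.9356
r_2 = -261.3188 / 459.9356 = -0.568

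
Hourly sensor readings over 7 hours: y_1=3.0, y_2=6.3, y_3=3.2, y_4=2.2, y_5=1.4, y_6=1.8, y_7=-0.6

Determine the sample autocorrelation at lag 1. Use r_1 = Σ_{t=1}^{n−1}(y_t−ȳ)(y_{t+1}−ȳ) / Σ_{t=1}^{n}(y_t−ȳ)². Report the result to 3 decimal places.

0.289

Mean ȳ = (3.0 + 6.3 + 3.2 + 2.2 + 1.4 + 1.8 − 0.6)/7 = 2.4714
Deviations from mean: 0.5286, 3.8286, 0.7286, -0.2714, -1.0714, -0.6714, -3.0714
Σ(y_t−ȳ)(y_{t+1}−ȳ) = (2.0237) + (2.7894) + (-0.1978) + (0.2908) + (0.7194) + (2.0622) = 7.6878
Denominator Σ(y_t−ȳ)² = 26.5743
r_1 = 7.6878 / 26.5743 = 0.289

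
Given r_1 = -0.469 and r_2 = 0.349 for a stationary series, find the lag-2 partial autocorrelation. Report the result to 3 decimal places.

φ_{22} = (r_2 − r_1²) / (1 − r_1²)
r_1² = (-0.469)² = 0.219961
Numerator = 0.349 − 0.2200 = 0.1290; denominator = 1 − 0.2200 = 0.7800
φ_{22} = 0.1290 / 0.7800 = 0.165

0.165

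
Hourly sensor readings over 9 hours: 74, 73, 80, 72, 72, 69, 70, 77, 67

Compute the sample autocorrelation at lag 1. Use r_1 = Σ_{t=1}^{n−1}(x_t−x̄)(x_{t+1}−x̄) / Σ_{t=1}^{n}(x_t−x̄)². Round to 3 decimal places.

-0.199

Mean x̄ = (74 + 73 + 80 + 72 + 72 + 69 + 70 + 77 + 67)/9 = 72.6667
Numerator Σ_{t=1}^{8}(x_t−x̄)(x_{t+1}−x̄) = -25.4444
Denominator Σ(x_t−x̄)² = 128.0000
r_1 = -25.4444 / 128.0000 = -0.199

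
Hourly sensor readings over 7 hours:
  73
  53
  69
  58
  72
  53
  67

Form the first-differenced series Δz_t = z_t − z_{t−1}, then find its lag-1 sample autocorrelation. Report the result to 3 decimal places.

First differences Δz: -20, 16, -11, 14, -19, 14
Mean of differences = -1.0000
Numerator Σ(Δz_t−Δz̄)(Δz_{t+1}−Δz̄) = -1183.0000
Denominator Σ(Δz_t−Δz̄)² = 1524.0000
r_1(Δz) = -1183.0000 / 1524.0000 = -0.776

-0.776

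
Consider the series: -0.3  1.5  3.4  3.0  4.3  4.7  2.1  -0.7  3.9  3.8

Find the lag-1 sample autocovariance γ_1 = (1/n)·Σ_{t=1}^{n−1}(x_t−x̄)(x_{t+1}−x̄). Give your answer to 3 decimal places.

Mean x̄ = (-0.3 + 1.5 + 3.4 + 3.0 + 4.3 + 4.7 + 2.1 − 0.7 + 3.9 + 3.8)/10 = 2.5700
Σ_{t=1}^{9}(x_t−x̄)(x_{t+1}−x̄) = 4.7911
γ_1 = 4.7911 / 10 = 0.479

0.479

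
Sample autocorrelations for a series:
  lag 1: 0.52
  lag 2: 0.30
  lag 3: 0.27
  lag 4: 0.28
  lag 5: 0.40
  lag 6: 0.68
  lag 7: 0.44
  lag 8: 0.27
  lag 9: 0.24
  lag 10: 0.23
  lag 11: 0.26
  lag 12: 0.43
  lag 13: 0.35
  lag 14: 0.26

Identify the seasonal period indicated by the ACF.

6

The largest autocorrelation is r_6 = 0.68; the remaining lags stay at or below 0.52. The elevated value at lag 1 (0.52), dropping to 0.30 at lag 2, reflects decaying short-term dependence rather than seasonality.
The dominant spike at lag 6 indicates a seasonal period of 6.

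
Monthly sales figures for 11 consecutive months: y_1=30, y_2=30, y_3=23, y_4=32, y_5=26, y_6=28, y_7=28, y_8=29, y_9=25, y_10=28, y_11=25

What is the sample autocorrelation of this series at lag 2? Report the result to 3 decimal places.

0.211

Mean ȳ = (30 + 30 + 23 + 32 + 26 + 28 + 28 + 29 + 25 + 28 + 25)/11 = 27.6364
Numerator Σ_{t=1}^{9}(y_t−ȳ)(y_{t+2}−ȳ) = 14.9174
Denominator Σ(y_t−ȳ)² = 70.5455
r_2 = 14.9174 / 70.5455 = 0.211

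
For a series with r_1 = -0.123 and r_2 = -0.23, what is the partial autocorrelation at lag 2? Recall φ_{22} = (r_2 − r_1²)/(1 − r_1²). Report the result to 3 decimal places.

φ_{22} = (r_2 − r_1²) / (1 − r_1²)
r_1² = (-0.123)² = 0.015129
Numerator = -0.23 − 0.0151 = -0.2451; denominator = 1 − 0.0151 = 0.9849
φ_{22} = -0.2451 / 0.9849 = -0.249

-0.249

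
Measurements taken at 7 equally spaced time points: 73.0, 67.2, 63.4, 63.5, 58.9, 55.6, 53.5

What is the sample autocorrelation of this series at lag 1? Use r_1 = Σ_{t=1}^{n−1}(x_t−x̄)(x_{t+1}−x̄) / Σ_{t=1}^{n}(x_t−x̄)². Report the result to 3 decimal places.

Mean x̄ = (73.0 + 67.2 + 63.4 + 63.5 + 58.9 + 55.6 + 53.5)/7 = 62.1571
Numerator Σ_{t=1}^{6}(x_t−x̄)(x_{t+1}−x̄) = 136.3653
Denominator Σ(x_t−x̄)² = 274.8971
r_1 = 136.3653 / 274.8971 = 0.496

0.496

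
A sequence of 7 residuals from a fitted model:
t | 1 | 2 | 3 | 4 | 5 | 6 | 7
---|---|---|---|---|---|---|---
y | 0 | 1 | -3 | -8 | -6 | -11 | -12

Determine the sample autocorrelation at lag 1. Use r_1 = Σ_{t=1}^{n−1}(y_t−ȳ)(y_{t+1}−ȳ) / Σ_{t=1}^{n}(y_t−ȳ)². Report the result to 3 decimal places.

Mean ȳ = (0 + 1 − 3 − 8 − 6 − 11 − 12)/7 = -5.5714
Deviations from mean: 5.5714, 6.5714, 2.5714, -2.4286, -0.4286, -5.4286, -6.4286
Σ(y_t−ȳ)(y_{t+1}−ȳ) = (36.6122) + (16.8980) + (-6.2449) + (1.0408) + (2.3265) + (34.8980) = 85.5306
Denominator Σ(y_t−ȳ)² = 157.7143
r_1 = 85.5306 / 157.7143 = 0.542

0.542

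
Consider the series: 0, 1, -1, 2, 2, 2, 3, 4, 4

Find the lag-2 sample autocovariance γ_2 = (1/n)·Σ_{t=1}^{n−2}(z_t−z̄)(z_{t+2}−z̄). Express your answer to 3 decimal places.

Mean z̄ = (0 + 1 − 1 + 2 + 2 + 2 + 3 + 4 + 4)/9 = 1.8889
Σ_{t=1}^{7}(z_t−z̄)(z_{t+2}−z̄) = 7.7531
γ_2 = 7.7531 / 9 = 0.861

0.861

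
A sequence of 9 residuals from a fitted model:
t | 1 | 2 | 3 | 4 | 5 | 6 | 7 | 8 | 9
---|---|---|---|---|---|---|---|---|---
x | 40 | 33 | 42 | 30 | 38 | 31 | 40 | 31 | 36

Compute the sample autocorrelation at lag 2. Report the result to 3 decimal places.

0.705

Mean x̄ = (40 + 33 + 42 + 30 + 38 + 31 + 40 + 31 + 36)/9 = 35.6667
Numerator Σ_{t=1}^{7}(x_t−x̄)(x_{t+2}−x̄) = 117.1111
Denominator Σ(x_t−x̄)² = 166.0000
r_2 = 117.1111 / 166.0000 = 0.705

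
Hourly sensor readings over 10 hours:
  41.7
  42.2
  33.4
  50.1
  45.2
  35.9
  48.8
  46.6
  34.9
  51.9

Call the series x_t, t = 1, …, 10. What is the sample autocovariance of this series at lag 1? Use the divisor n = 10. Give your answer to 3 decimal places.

-18.051

Mean x̄ = (41.7 + 42.2 + 33.4 + 50.1 + 45.2 + 35.9 + 48.8 + 46.6 + 34.9 + 51.9)/10 = 43.0700
Σ_{t=1}^{9}(x_t−x̄)(x_{t+1}−x̄) = -180.5119
γ_1 = -180.5119 / 10 = -18.051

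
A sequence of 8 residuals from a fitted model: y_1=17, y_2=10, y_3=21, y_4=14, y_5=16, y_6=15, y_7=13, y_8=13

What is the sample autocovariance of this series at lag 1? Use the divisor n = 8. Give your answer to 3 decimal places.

-5.393

Mean ȳ = (17 + 10 + 21 + 14 + 16 + 15 + 13 + 13)/8 = 14.8750
Σ_{t=1}^{7}(y_t−ȳ)(y_{t+1}−ȳ) = -43.1406
γ_1 = -43.1406 / 8 = -5.393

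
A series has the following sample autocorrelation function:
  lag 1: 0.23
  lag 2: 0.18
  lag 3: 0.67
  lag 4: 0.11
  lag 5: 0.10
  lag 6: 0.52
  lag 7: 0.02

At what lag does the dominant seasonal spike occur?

3

The largest autocorrelation is r_3 = 0.67, with a weaker echo at lag 6 (0.52); the remaining lags stay at or below 0.23. The elevated value at lag 1 (0.23), dropping to 0.18 at lag 2, reflects decaying short-term dependence rather than seasonality.
The dominant spike at lag 3 indicates a seasonal period of 3.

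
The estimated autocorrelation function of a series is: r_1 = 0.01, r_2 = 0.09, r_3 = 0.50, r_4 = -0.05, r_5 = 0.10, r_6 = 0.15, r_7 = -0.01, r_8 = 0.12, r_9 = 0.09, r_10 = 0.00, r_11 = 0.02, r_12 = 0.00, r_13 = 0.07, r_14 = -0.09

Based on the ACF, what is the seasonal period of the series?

The largest autocorrelation is r_3 = 0.50, with a weaker echo at lag 6 (0.15); the remaining lags stay at or below 0.12.
The dominant spike at lag 3 indicates a seasonal period of 3.

3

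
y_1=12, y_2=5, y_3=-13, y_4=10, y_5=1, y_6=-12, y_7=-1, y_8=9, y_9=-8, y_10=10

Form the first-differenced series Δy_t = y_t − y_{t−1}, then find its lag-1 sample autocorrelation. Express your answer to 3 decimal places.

-0.448

First differences Δy: -7, -18, 23, -9, -13, 11, 10, -17, 18
Mean of differences = -0.2222
Numerator Σ(Δy_t−Δȳ)(Δy_{t+1}−Δȳ) = -889.9383
Denominator Σ(Δy_t−Δȳ)² = 1985.5556
r_1(Δy) = -889.9383 / 1985.5556 = -0.448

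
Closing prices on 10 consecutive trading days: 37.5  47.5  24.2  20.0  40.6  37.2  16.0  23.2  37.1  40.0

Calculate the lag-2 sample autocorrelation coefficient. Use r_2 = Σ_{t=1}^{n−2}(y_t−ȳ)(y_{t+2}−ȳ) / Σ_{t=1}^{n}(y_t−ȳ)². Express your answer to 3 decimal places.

Mean ȳ = (37.5 + 47.5 + 24.2 + 20.0 + 40.6 + 37.2 + 16.0 + 23.2 + 37.1 + 40.0)/10 = 32.3300
Numerator Σ_{t=1}^{8}(y_t−ȳ)(y_{t+2}−ȳ) = -683.7938
Denominator Σ(y_t−ȳ)² = 998.7010
r_2 = -683.7938 / 998.7010 = -0.685

-0.685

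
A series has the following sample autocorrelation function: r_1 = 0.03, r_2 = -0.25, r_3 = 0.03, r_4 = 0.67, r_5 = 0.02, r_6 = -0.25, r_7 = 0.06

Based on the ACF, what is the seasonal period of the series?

4

The largest autocorrelation is r_4 = 0.67; the remaining lags stay at or below 0.06.
The dominant spike at lag 4 indicates a seasonal period of 4.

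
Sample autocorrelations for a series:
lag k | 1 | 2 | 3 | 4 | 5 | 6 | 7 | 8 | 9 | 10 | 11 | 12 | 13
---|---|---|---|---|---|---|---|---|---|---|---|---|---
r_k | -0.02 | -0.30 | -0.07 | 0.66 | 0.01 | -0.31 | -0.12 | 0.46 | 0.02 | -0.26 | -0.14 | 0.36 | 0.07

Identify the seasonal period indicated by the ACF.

The largest autocorrelation is r_4 = 0.66, with weaker echoes at lags 8 (0.46) and 12 (0.36); the remaining lags stay at or below 0.07.
The dominant spike at lag 4 indicates a seasonal period of 4.

4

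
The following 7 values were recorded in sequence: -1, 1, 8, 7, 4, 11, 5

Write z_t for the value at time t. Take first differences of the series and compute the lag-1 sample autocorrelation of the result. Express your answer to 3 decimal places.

-0.451

First differences Δz: 2, 7, -1, -3, 7, -6
Mean of differences = 1.0000
Numerator Σ(Δz_t−Δz̄)(Δz_{t+1}−Δz̄) = -64.0000
Denominator Σ(Δz_t−Δz̄)² = 142.0000
r_1(Δz) = -64.0000 / 142.0000 = -0.451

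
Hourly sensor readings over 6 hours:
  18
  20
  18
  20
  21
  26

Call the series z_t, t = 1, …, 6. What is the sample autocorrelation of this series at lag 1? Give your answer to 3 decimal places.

0.144

Mean z̄ = (18 + 20 + 18 + 20 + 21 + 26)/6 = 20.5000
Deviations from mean: -2.5000, -0.5000, -2.5000, -0.5000, 0.5000, 5.5000
Σ(z_t−z̄)(z_{t+1}−z̄) = (1.2500) + (1.2500) + (1.2500) + (-0.2500) + (2.7500) = 6.2500
Denominator Σ(z_t−z̄)² = 43.5000
r_1 = 6.2500 / 43.5000 = 0.144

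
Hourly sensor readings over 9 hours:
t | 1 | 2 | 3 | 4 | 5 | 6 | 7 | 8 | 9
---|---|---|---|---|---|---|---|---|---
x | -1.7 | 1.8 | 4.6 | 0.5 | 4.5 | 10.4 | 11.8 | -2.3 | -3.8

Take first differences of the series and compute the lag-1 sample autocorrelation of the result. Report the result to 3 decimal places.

0.048

First differences Δx: 3.5, 2.8, -4.1, 4.0, 5.9, 1.4, -14.1, -1.5
Mean of differences = -0.2625
Numerator Σ(Δx_t−Δx̄)(Δx_{t+1}−Δx̄) = 14.0448
Denominator Σ(Δx_t−Δx̄)² = 290.1788
r_1(Δx) = 14.0448 / 290.1788 = 0.048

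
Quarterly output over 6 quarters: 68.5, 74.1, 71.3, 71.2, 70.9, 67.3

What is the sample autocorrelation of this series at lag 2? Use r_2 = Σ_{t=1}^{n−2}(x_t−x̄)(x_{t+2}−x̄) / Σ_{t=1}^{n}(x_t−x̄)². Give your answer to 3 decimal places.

Mean x̄ = (68.5 + 74.1 + 71.3 + 71.2 + 70.9 + 67.3)/6 = 70.5500
Deviations from mean: -2.0500, 3.5500, 0.7500, 0.6500, 0.3500, -3.2500
Numerator Σ_{t=1}^{4}(x_t−x̄)(x_{t+2}−x̄) = -1.0800
Denominator Σ(x_t−x̄)² = 28.4750
r_2 = -1.0800 / 28.4750 = -0.038

-0.038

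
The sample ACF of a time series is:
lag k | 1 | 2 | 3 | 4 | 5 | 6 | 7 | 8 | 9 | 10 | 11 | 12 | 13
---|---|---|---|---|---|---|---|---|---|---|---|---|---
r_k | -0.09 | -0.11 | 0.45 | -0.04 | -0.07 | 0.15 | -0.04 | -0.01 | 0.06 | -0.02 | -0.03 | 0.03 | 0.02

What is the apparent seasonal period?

The largest autocorrelation is r_3 = 0.45, with a weaker echo at lag 6 (0.15); the remaining lags stay at or below 0.06.
The dominant spike at lag 3 indicates a seasonal period of 3.

3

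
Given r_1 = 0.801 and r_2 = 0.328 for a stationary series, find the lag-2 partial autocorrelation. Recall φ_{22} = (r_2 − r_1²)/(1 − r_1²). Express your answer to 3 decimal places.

φ_{22} = (r_2 − r_1²) / (1 − r_1²)
r_1² = (0.801)² = 0.641601
Numerator = 0.328 − 0.6416 = -0.3136; denominator = 1 − 0.6416 = 0.3584
φ_{22} = -0.3136 / 0.3584 = -0.875

-0.875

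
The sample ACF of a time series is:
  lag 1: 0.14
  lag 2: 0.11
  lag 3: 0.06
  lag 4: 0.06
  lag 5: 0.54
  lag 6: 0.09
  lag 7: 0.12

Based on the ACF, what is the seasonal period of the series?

5

The largest autocorrelation is r_5 = 0.54; the remaining lags stay at or below 0.14.
The dominant spike at lag 5 indicates a seasonal period of 5.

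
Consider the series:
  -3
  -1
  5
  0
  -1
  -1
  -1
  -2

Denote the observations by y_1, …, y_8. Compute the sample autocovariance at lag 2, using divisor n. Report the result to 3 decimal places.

-2.000

Mean ȳ = (-3 − 1 + 5 + 0 − 1 − 1 − 1 − 2)/8 = -0.5000
Deviations: -2.5000, -0.5000, 5.5000, 0.5000, -0.5000, -0.5000, -0.5000, -1.5000
Σ_{t=1}^{6}(y_t−ȳ)(y_{t+2}−ȳ) = -16.0000
γ_2 = -16.0000 / 8 = -2.000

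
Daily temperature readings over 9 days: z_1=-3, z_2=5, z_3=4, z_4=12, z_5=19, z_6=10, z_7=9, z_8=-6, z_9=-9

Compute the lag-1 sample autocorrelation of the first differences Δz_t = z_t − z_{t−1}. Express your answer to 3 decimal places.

0.076

First differences Δz: 8, -1, 8, 7, -9, -1, -15, -3
Mean of differences = -0.7500
Numerator Σ(Δz_t−Δz̄)(Δz_{t+1}−Δz̄) = 37.1875
Denominator Σ(Δz_t−Δz̄)² = 489.5000
r_1(Δz) = 37.1875 / 489.5000 = 0.076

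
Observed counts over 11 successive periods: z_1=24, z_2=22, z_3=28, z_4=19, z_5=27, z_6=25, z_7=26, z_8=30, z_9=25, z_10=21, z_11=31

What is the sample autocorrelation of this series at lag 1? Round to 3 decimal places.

Mean z̄ = (24 + 22 + 28 + 19 + 27 + 25 + 26 + 30 + 25 + 21 + 31)/11 = 25.2727
Numerator Σ_{t=1}^{10}(z_t−z̄)(z_{t+1}−z̄) = -54.5289
Denominator Σ(z_t−z̄)² = 136.1818
r_1 = -54.5289 / 136.1818 = -0.400

-0.400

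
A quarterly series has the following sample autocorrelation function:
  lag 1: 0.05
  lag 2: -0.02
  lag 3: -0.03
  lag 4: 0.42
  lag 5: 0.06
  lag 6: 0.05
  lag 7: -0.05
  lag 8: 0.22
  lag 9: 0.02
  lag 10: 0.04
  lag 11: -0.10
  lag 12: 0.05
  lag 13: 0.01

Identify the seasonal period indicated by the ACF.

The largest autocorrelation is r_4 = 0.42, with a weaker echo at lag 8 (0.22); the remaining lags stay at or below 0.06.
The dominant spike at lag 4 indicates a seasonal period of 4.

4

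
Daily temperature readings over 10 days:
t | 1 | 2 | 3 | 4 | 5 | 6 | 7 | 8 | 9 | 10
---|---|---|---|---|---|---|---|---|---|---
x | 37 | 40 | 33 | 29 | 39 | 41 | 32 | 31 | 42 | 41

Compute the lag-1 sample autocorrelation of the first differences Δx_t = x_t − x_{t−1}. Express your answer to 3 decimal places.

First differences Δx: 3, -7, -4, 10, 2, -9, -1, 11, -1
Mean of differences = 0.4444
Numerator Σ(Δx_t−Δx̄)(Δx_{t+1}−Δx̄) = -45.0864
Denominator Σ(Δx_t−Δx̄)² = 380.2222
r_1(Δx) = -45.0864 / 380.2222 = -0.119

-0.119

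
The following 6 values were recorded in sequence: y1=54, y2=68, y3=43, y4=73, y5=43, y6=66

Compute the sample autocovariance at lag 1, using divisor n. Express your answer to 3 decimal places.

Mean ȳ = (54 + 68 + 43 + 73 + 43 + 66)/6 = 57.8333
Deviations: -3.8333, 10.1667, -14.8333, 15.1667, -14.8333, 8.1667
Σ_{t=1}^{5}(y_t−ȳ)(y_{t+1}−ȳ) = -760.8611
γ_1 = -760.8611 / 6 = -126.810

-126.810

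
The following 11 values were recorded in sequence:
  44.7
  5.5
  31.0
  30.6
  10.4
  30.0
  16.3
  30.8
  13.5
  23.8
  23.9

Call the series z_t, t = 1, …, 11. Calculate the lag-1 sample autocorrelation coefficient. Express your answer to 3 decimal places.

Mean z̄ = (44.7 + 5.5 + 31.0 + 30.6 + 10.4 + 30.0 + 16.3 + 30.8 + 13.5 + 23.8 + 23.9)/11 = 23.6818
Numerator Σ_{t=1}^{10}(z_t−z̄)(z_{t+1}−z̄) = -813.2194
Denominator Σ(z_t−z̄)² = 1298.9764
r_1 = -813.2194 / 1298.9764 = -0.626

-0.626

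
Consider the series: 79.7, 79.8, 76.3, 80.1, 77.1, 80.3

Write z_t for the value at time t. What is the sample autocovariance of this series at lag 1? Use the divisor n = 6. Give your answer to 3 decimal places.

Mean z̄ = (79.7 + 79.8 + 76.3 + 80.1 + 77.1 + 80.3)/6 = 78.8833
Deviations: 0.8167, 0.9167, -2.5833, 1.2167, -1.7833, 1.4167
Σ_{t=1}^{5}(z_t−z̄)(z_{t+1}−z̄) = -9.4586
γ_1 = -9.4586 / 6 = -1.576

-1.576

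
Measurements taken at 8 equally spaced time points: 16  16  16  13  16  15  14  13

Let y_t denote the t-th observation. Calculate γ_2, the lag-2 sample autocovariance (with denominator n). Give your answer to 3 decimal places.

-0.129

Mean ȳ = (16 + 16 + 16 + 13 + 16 + 15 + 14 + 13)/8 = 14.8750
Deviations: 1.1250, 1.1250, 1.1250, -1.8750, 1.1250, 0.1250, -0.8750, -1.8750
Σ_{t=1}^{6}(y_t−ȳ)(y_{t+2}−ȳ) = -1.0313
γ_2 = -1.0313 / 8 = -0.129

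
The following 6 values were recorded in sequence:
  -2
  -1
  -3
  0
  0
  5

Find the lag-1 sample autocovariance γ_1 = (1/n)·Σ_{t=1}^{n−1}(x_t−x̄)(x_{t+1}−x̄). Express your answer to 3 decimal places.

0.718

Mean x̄ = (-2 − 1 − 3 + 0 + 0 + 5)/6 = -0.1667
Σ_{t=1}^{5}(x_t−x̄)(x_{t+1}−x̄) = 4.3056
γ_1 = 4.3056 / 6 = 0.718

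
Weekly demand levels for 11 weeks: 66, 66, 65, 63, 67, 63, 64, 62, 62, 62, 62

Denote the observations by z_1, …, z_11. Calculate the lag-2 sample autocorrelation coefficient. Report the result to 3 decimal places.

Mean z̄ = (66 + 66 + 65 + 63 + 67 + 63 + 64 + 62 + 62 + 62 + 62)/11 = 63.8182
Numerator Σ_{t=1}^{9}(z_t−z̄)(z_{t+2}−z̄) = 13.5702
Denominator Σ(z_t−z̄)² = 35.6364
r_2 = 13.5702 / 35.6364 = 0.381

0.381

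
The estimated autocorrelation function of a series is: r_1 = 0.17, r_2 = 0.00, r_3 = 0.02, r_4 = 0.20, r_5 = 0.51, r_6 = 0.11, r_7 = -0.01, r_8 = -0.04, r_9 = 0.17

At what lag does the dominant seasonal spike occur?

5

The largest autocorrelation is r_5 = 0.51; the remaining lags stay at or below 0.20.
The dominant spike at lag 5 indicates a seasonal period of 5.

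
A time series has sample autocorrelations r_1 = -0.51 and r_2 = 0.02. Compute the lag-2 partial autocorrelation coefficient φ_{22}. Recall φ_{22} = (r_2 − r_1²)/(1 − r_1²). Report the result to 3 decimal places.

-0.325

φ_{22} = (r_2 − r_1²) / (1 − r_1²)
r_1² = (-0.51)² = 0.2601
Numerator = 0.02 − 0.2601 = -0.2401; denominator = 1 − 0.2601 = 0.7399
φ_{22} = -0.2401 / 0.7399 = -0.325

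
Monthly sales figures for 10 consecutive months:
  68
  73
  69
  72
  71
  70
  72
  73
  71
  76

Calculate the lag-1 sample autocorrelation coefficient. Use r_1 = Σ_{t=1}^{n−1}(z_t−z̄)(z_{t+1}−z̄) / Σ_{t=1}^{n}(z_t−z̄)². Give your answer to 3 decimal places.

Mean z̄ = (68 + 73 + 69 + 72 + 71 + 70 + 72 + 73 + 71 + 76)/10 = 71.5000
Numerator Σ_{t=1}^{9}(z_t−z̄)(z_{t+1}−z̄) = -12.7500
Denominator Σ(z_t−z̄)² = 46.5000
r_1 = -12.7500 / 46.5000 = -0.274

-0.274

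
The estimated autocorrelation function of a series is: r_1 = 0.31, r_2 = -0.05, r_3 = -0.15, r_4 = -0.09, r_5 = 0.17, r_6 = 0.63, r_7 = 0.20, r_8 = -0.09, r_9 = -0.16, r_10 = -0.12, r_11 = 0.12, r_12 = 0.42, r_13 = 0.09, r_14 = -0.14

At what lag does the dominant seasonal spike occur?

6

The largest autocorrelation is r_6 = 0.63, with a weaker echo at lag 12 (0.42); the remaining lags stay at or below 0.31.
The dominant spike at lag 6 indicates a seasonal period of 6.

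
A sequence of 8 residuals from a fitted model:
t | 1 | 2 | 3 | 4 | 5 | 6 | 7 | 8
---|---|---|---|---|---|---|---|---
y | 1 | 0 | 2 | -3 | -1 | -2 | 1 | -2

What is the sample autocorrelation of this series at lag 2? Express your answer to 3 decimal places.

Mean ȳ = (1 + 0 + 2 − 3 − 1 − 2 + 1 − 2)/8 = -0.5000
Deviations from mean: 1.5000, 0.5000, 2.5000, -2.5000, -0.5000, -1.5000, 1.5000, -1.5000
Numerator Σ_{t=1}^{6}(y_t−ȳ)(y_{t+2}−ȳ) = 6.5000
Denominator Σ(y_t−ȳ)² = 22.0000
r_2 = 6.5000 / 22.0000 = 0.295

0.295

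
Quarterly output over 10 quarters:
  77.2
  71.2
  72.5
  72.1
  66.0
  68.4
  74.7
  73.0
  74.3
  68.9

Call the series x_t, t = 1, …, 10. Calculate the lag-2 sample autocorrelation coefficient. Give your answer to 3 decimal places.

-0.185

Mean x̄ = (77.2 + 71.2 + 72.5 + 72.1 + 66.0 + 68.4 + 74.7 + 73.0 + 74.3 + 68.9)/10 = 71.8300
Numerator Σ_{t=1}^{8}(x_t−x̄)(x_{t+2}−x̄) = -18.4888
Denominator Σ(x_t−x̄)² = 99.8010
r_2 = -18.4888 / 99.8010 = -0.185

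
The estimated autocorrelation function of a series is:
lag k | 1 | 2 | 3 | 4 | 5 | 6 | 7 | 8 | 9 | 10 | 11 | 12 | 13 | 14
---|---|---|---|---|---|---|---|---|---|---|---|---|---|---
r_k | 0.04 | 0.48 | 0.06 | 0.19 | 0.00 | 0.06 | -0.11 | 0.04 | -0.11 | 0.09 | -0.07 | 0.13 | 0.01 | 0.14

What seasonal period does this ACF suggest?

2

The largest autocorrelation is r_2 = 0.48, with a weaker echo at lag 4 (0.19); the remaining lags stay at or below 0.14.
The dominant spike at lag 2 indicates a seasonal period of 2.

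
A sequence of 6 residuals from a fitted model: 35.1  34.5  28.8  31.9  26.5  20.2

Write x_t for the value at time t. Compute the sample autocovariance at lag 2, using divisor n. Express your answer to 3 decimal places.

-2.023

Mean x̄ = (35.1 + 34.5 + 28.8 + 31.9 + 26.5 + 20.2)/6 = 29.5000
Deviations: 5.6000, 5.0000, -0.7000, 2.4000, -3.0000, -9.3000
Σ_{t=1}^{4}(x_t−x̄)(x_{t+2}−x̄) = -12.1400
γ_2 = -12.1400 / 6 = -2.023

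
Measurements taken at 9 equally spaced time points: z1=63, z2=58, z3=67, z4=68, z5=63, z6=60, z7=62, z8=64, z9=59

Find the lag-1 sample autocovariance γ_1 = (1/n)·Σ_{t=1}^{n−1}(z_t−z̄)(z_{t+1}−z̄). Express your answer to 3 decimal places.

Mean z̄ = (63 + 58 + 67 + 68 + 63 + 60 + 62 + 64 + 59)/9 = 62.6667
Σ_{t=1}^{8}(z_t−z̄)(z_{t+1}−z̄) = -1.7778
γ_1 = -1.7778 / 9 = -0.198

-0.198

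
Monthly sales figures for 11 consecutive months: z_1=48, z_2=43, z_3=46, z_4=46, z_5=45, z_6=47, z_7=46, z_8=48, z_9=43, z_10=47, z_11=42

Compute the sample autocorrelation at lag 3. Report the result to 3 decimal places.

-0.227

Mean z̄ = (48 + 43 + 46 + 46 + 45 + 47 + 46 + 48 + 43 + 47 + 42)/11 = 45.5455
Numerator Σ_{t=1}^{8}(z_t−z̄)(z_{t+3}−z̄) = -9.7107
Denominator Σ(z_t−z̄)² = 42.7273
r_3 = -9.7107 / 42.7273 = -0.227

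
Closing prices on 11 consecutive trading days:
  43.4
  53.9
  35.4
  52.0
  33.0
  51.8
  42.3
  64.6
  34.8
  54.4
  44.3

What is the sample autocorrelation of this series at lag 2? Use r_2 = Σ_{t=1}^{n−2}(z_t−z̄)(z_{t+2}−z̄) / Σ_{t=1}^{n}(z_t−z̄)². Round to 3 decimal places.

Mean z̄ = (43.4 + 53.9 + 35.4 + 52.0 + 33.0 + 51.8 + 42.3 + 64.6 + 34.8 + 54.4 + 44.3)/11 = 46.3545
Numerator Σ_{t=1}^{9}(z_t−z̄)(z_{t+2}−z̄) = 622.8804
Denominator Σ(z_t−z̄)² = 977.3273
r_2 = 622.8804 / 977.3273 = 0.637

0.637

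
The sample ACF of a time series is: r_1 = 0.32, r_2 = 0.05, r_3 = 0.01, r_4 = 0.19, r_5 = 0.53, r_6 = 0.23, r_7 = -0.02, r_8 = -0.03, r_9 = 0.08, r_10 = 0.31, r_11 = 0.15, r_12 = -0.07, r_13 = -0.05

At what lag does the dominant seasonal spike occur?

The largest autocorrelation is r_5 = 0.53; the remaining lags stay at or below 0.32. The elevated value at lag 1 (0.32), dropping to 0.05 at lag 2, reflects decaying short-term dependence rather than seasonality.
The dominant spike at lag 5 indicates a seasonal period of 5.

5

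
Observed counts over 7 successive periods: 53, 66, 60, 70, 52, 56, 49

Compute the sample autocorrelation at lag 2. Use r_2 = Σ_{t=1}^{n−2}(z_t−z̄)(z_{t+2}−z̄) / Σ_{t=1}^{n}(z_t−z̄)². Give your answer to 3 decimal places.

0.291

Mean z̄ = (53 + 66 + 60 + 70 + 52 + 56 + 49)/7 = 58.0000
Deviations from mean: -5.0000, 8.0000, 2.0000, 12.0000, -6.0000, -2.0000, -9.0000
Σ(z_t−z̄)(z_{t+2}−z̄) = (-10.0000) + (96.0000) + (-12.0000) + (-24.0000) + (54.0000) = 104.0000
Denominator Σ(z_t−z̄)² = 358.0000
r_2 = 104.0000 / 358.0000 = 0.291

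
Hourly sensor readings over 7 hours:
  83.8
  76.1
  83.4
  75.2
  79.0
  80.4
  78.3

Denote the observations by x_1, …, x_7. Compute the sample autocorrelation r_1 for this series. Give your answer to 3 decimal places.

Mean x̄ = (83.8 + 76.1 + 83.4 + 75.2 + 79.0 + 80.4 + 78.3)/7 = 79.4571
Numerator Σ_{t=1}^{6}(x_t−x̄)(x_{t+1}−x̄) = -44.1776
Denominator Σ(x_t−x̄)² = 66.2371
r_1 = -44.1776 / 66.2371 = -0.667

-0.667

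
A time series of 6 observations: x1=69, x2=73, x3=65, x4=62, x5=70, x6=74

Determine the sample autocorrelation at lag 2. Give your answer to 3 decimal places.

-0.645

Mean x̄ = (69 + 73 + 65 + 62 + 70 + 74)/6 = 68.8333
Deviations from mean: 0.1667, 4.1667, -3.8333, -6.8333, 1.1667, 5.1667
Σ(x_t−x̄)(x_{t+2}−x̄) = (-0.6389) + (-28.4722) + (-4.4722) + (-35.3056) = -68.8889
Denominator Σ(x_t−x̄)² = 106.8333
r_2 = -68.8889 / 106.8333 = -0.645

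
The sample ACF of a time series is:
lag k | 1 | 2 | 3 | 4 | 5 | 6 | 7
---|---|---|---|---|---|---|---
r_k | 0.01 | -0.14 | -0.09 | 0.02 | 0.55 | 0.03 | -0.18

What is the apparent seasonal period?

5

The largest autocorrelation is r_5 = 0.55; the remaining lags stay at or below 0.03.
The dominant spike at lag 5 indicates a seasonal period of 5.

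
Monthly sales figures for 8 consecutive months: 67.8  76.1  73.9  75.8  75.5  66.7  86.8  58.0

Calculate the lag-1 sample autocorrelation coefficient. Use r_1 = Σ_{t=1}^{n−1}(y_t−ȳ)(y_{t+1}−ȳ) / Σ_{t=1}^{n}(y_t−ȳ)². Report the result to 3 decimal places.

-0.607

Mean ȳ = (67.8 + 76.1 + 73.9 + 75.8 + 75.5 + 66.7 + 86.8 + 58.0)/8 = 72.5750
Σ(y_t−ȳ)(y_{t+1}−ȳ) = (-16.8319) + (4.6706) + (4.2731) + (9.4331) + (-17.1844) + (-83.5719) + (-207.3294) = -306.5406
Denominator Σ(y_t−ȳ)² = 505.2350
r_1 = -306.5406 / 505.2350 = -0.607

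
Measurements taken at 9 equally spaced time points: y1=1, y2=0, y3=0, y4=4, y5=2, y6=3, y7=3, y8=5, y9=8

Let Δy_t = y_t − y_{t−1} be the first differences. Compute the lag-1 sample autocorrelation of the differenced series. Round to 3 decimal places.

First differences Δy: -1, 0, 4, -2, 1, 0, 2, 3
Mean of differences = 0.8750
Numerator Σ(Δy_t−Δȳ)(Δy_{t+1}−Δȳ) = -9.1406
Denominator Σ(Δy_t−Δȳ)² = 28.8750
r_1(Δy) = -9.1406 / 28.8750 = -0.317

-0.317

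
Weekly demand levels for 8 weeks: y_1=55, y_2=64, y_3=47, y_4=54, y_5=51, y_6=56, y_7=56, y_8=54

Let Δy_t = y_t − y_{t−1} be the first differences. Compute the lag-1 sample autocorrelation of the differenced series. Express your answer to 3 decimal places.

-0.677

First differences Δy: 9, -17, 7, -3, 5, 0, -2
Mean of differences = -0.1429
Numerator Σ(Δy_t−Δȳ)(Δy_{t+1}−Δȳ) = -309.1633
Denominator Σ(Δy_t−Δȳ)² = 456.8571
r_1(Δy) = -309.1633 / 456.8571 = -0.677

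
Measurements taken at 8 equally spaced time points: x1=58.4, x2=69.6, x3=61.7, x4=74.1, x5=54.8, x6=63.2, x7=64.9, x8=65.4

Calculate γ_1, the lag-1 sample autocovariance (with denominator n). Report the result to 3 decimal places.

Mean x̄ = (58.4 + 69.6 + 61.7 + 74.1 + 54.8 + 63.2 + 64.9 + 65.4)/8 = 64.0125
Deviations: -5.6125, 5.5875, -2.3125, 10.0875, -9.2125, -0.8125, 0.8875, 1.3875
Σ_{t=1}^{7}(x_t−x̄)(x_{t+1}−x̄) = -152.5439
γ_1 = -152.5439 / 8 = -19.068

-19.068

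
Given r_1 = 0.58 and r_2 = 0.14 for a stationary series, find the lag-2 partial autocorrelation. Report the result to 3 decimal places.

-0.296

φ_{22} = (r_2 − r_1²) / (1 − r_1²)
r_1² = (0.58)² = 0.3364
Numerator = 0.14 − 0.3364 = -0.1964; denominator = 1 − 0.3364 = 0.6636
φ_{22} = -0.1964 / 0.6636 = -0.296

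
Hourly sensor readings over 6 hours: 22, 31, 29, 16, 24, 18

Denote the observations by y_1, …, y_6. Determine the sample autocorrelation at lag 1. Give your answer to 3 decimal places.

Mean ȳ = (22 + 31 + 29 + 16 + 24 + 18)/6 = 23.3333
Σ(y_t−ȳ)(y_{t+1}−ȳ) = (-10.2222) + (43.4444) + (-41.5556) + (-4.8889) + (-3.5556) = -16.7778
Denominator Σ(y_t−ȳ)² = 175.3333
r_1 = -16.7778 / 175.3333 = -0.096

-0.096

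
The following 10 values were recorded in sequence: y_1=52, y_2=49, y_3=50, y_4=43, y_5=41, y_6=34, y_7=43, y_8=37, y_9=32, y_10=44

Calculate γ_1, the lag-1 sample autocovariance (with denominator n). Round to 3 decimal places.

16.125

Mean ȳ = (52 + 49 + 50 + 43 + 41 + 34 + 43 + 37 + 32 + 44)/10 = 42.5000
Σ_{t=1}^{9}(y_t−ȳ)(y_{t+1}−ȳ) = 161.2500
γ_1 = 161.2500 / 10 = 16.125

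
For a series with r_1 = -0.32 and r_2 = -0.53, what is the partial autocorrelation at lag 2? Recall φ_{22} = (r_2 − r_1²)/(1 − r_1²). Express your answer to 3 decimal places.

-0.705

φ_{22} = (r_2 − r_1²) / (1 − r_1²)
r_1² = (-0.32)² = 0.1024
Numerator = -0.53 − 0.1024 = -0.6324; denominator = 1 − 0.1024 = 0.8976
φ_{22} = -0.6324 / 0.8976 = -0.705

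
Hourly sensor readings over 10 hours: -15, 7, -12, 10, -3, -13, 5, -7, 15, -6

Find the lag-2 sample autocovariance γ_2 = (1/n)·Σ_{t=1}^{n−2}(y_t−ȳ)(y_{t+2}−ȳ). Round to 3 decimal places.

30.378

Mean ȳ = (-15 + 7 − 12 + 10 − 3 − 13 + 5 − 7 + 15 − 6)/10 = -1.9000
Σ_{t=1}^{8}(y_t−ȳ)(y_{t+2}−ȳ) = 303.7800
γ_2 = 303.7800 / 10 = 30.378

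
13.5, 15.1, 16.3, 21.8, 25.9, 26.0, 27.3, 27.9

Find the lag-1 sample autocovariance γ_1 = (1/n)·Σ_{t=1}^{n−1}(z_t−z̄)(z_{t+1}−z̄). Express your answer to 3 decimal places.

20.806

Mean z̄ = (13.5 + 15.1 + 16.3 + 21.8 + 25.9 + 26.0 + 27.3 + 27.9)/8 = 21.7250
Deviations: -8.2250, -6.6250, -5.4250, 0.0750, 4.1750, 4.2750, 5.5750, 6.1750
Σ_{t=1}^{7}(z_t−z̄)(z_{t+1}−z̄) = 166.4444
γ_1 = 166.4444 / 8 = 20.806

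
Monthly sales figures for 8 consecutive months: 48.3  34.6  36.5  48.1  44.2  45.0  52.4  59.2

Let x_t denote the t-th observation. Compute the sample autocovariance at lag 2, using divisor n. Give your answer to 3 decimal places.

Mean x̄ = (48.3 + 34.6 + 36.5 + 48.1 + 44.2 + 45.0 + 52.4 + 59.2)/8 = 46.0375
Σ_{t=1}^{6}(x_t−x̄)(x_{t+2}−x̄) = -55.1303
γ_2 = -55.1303 / 8 = -6.891

-6.891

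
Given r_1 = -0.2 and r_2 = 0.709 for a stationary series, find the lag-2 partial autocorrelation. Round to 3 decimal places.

0.697

φ_{22} = (r_2 − r_1²) / (1 − r_1²)
r_1² = (-0.2)² = 0.04
Numerator = 0.709 − 0.0400 = 0.6690; denominator = 1 − 0.0400 = 0.9600
φ_{22} = 0.6690 / 0.9600 = 0.697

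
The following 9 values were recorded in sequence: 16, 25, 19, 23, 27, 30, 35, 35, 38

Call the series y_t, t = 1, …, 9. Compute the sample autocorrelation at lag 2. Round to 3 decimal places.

0.426

Mean ȳ = (16 + 25 + 19 + 23 + 27 + 30 + 35 + 35 + 38)/9 = 27.5556
Σ(y_t−ȳ)(y_{t+2}−ȳ) = (98.8642) + (11.6420) + (4.7531) + (-11.1358) + (-4.1358) + (18.1975) + (77.7531) = 195.9383
Denominator Σ(y_t−ȳ)² = 460.2222
r_2 = 195.9383 / 460.2222 = 0.426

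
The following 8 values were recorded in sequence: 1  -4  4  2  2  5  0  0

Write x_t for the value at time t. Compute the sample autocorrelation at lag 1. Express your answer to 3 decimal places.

Mean x̄ = (1 − 4 + 4 + 2 + 2 + 5 + 0 + 0)/8 = 1.2500
Numerator Σ_{t=1}^{7}(x_t−x̄)(x_{t+1}−x̄) = -10.8125
Denominator Σ(x_t−x̄)² = 53.5000
r_1 = -10.8125 / 53.5000 = -0.202

-0.202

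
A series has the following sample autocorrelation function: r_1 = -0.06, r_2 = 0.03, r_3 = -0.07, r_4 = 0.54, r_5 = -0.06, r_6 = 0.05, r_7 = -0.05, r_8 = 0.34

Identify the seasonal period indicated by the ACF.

The largest autocorrelation is r_4 = 0.54, with a weaker echo at lag 8 (0.34); the remaining lags stay at or below 0.05.
The dominant spike at lag 4 indicates a seasonal period of 4.

4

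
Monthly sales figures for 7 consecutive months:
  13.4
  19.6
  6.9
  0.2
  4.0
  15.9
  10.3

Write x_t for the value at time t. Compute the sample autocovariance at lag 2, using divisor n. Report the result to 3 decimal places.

-20.691

Mean x̄ = (13.4 + 19.6 + 6.9 + 0.2 + 4.0 + 15.9 + 10.3)/7 = 10.0429
Σ_{t=1}^{5}(x_t−x̄)(x_{t+2}−x̄) = -144.8337
γ_2 = -144.8337 / 7 = -20.691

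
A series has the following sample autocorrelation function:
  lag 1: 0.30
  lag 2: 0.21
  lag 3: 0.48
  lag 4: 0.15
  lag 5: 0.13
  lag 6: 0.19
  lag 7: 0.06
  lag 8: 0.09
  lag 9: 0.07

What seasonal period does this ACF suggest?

3

The largest autocorrelation is r_3 = 0.48; the remaining lags stay at or below 0.30. The elevated value at lag 1 (0.30), dropping to 0.21 at lag 2, reflects decaying short-term dependence rather than seasonality.
The dominant spike at lag 3 indicates a seasonal period of 3.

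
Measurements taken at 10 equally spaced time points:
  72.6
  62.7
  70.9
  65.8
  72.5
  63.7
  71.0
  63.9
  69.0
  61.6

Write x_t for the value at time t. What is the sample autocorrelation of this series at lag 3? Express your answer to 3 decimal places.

-0.579

Mean x̄ = (72.6 + 62.7 + 70.9 + 65.8 + 72.5 + 63.7 + 71.0 + 63.9 + 69.0 + 61.6)/10 = 67.3700
Σ(x_t−x̄)(x_{t+3}−x̄) = (-8.2111) + (-23.9571) + (-12.9551) + (-5.6991) + (-17.8011) + (-5.9821) + (-20.9451) = -95.5507
Denominator Σ(x_t−x̄)² = 165.0410
r_3 = -95.5507 / 165.0410 = -0.579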